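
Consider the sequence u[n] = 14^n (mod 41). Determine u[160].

Listing terms: u[0] = 1; u[1] = 14; u[2] = 32; u[3] = 38; u[4] = 40; u[5] = 27; u[6] = 9; u[7] = 3; u[8] = 1.
The sequence repeats with period 8.
(160 - 0) mod 8 = 0, so u[160] = u[0] = 1.

1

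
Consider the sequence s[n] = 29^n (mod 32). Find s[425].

We have s[1] = 29, s[2] = 9, s[3] = 5, s[4] = 17, s[5] = 13, s[6] = 25, s[7] = 21, s[8] = 1, s[9] = 29.
The sequence repeats with period 8.
(425 - 1) mod 8 = 0, so s[425] = s[1] = 29.

29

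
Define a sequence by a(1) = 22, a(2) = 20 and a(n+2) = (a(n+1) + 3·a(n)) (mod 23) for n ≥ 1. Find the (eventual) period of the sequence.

a(1) = 22, a(2) = 20, a(3) = 17, a(4) = 8, a(5) = 13, a(6) = 14, a(7) = 7, a(8) = 3, a(9) = 1, a(10) = 10, a(11) = 13, a(12) = 20, a(13) = 13, a(14) = 4, a(15) = 20, a(16) = 9, a(17) = 0, a(18) = 4, a(19) = 4, a(20) = 16, a(21) = 5, a(22) = 7, a(23) = 22, a(24) = 20.
The sequence repeats with period 22.

22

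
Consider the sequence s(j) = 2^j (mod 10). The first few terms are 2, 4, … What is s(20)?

6

Computing terms: s(1) = 2, s(2) = 4, s(3) = 8, s(4) = 6, s(5) = 2.
Since s(5) = s(1) = 2, the sequence is periodic with period 4.
(20 - 1) mod 4 = 3, so s(20) = s(4) = 6.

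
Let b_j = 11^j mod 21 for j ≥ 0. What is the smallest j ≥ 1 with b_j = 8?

3

We have b_0 = 1, b_1 = 11, b_2 = 16, b_3 = 8, b_4 = 4, b_5 = 2, b_6 = 1.
The sequence repeats with period 6.
The value 8 first appears (with j ≥ 1) at b_3.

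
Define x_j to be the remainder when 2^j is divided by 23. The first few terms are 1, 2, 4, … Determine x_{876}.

x_0 = 1; x_1 = 2; x_2 = 4; x_3 = 8; x_4 = 16; x_5 = 9; x_6 = 18; x_7 = 13; x_8 = 3; x_9 = 6; x_{10} = 12; x_{11} = 1.
The sequence repeats with period 11.
(876 - 0) mod 11 = 7, so x_{876} = x_7 = 13.

13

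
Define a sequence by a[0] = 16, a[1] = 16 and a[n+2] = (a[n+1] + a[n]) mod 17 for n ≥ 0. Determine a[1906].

Computing terms: a[0] = 16,  a[1] = 16,  a[2] = 15,  a[3] = 14,  a[4] = 12,  a[5] = 9,  a[6] = 4,  a[7] = 13,  a[8] = 0,  a[9] = 13,  a[10] = 13,  a[11] = 9,  a[12] = 5,  a[13] = 14,  a[14] = 2,  a[15] = 16,  a[16] = 1,  a[17] = 0,  a[18] = 1,  a[19] = 1,  a[20] = 2,  a[21] = 3,  a[22] = 5,  a[23] = 8,  a[24] = 13,  a[25] = 4,  a[26] = 0,  a[27] = 4,  a[28] = 4,  a[29] = 8,  a[30] = 12,  a[31] = 3,  a[32] = 15,  a[33] = 1,  a[34] = 16,  a[35] = 0,  a[36] = 16,  a[37] = 16.
The sequence repeats with period 36.
So a[1906] = a[0 + ((1906-0) mod 36)] = a[34] = 16.

16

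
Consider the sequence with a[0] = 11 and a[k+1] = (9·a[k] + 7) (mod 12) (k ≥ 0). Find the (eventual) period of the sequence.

Listing terms: a[0] = 11, a[1] = 10, a[2] = 1, a[3] = 4, a[4] = 7, a[5] = 10.
Since a[5] = a[1] = 10, the sequence is eventually periodic: after a pre-period of length 1 it cycles with period 4.

4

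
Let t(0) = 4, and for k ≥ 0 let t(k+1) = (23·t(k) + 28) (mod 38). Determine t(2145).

t(0) = 4,  t(1) = 6,  t(2) = 14,  t(3) = 8,  t(4) = 22,  t(5) = 2,  t(6) = 36,  t(7) = 20,  t(8) = 32,  t(9) = 4.
The sequence repeats with period 9.
(2145 - 0) mod 9 = 3, so t(2145) = t(3) = 8.

8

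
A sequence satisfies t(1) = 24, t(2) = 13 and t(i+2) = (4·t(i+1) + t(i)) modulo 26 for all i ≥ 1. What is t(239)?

Listing terms: t(1) = 24, t(2) = 13, t(3) = 24, t(4) = 5, t(5) = 18, t(6) = 25, t(7) = 14, t(8) = 3, t(9) = 0, t(10) = 3, t(11) = 12, t(12) = 25, t(13) = 8, t(14) = 5, t(15) = 2, t(16) = 13, t(17) = 2, t(18) = 21, t(19) = 8, t(20) = 1, t(21) = 12, t(22) = 23, t(23) = 0, t(24) = 23, t(25) = 14, t(26) = 1, t(27) = 18, t(28) = 21, t(29) = 24, t(30) = 13.
The sequence repeats with period 28.
(239 - 1) mod 28 = 14, so t(239) = t(15) = 2.

2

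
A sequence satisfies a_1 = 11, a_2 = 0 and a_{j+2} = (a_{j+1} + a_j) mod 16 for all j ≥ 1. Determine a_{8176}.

3

a_1 = 11; a_2 = 0; a_3 = 11; a_4 = 11; a_5 = 6; a_6 = 1; a_7 = 7; a_8 = 8; a_9 = 15; a_{10} = 7; a_{11} = 6; a_{12} = 13; a_{13} = 3; a_{14} = 0; a_{15} = 3; a_{16} = 3; a_{17} = 6; a_{18} = 9; a_{19} = 15; a_{20} = 8; a_{21} = 7; a_{22} = 15; a_{23} = 6; a_{24} = 5; a_{25} = 11; a_{26} = 0.
Since (a_{25}, a_{26}) = (a_1, a_2) = (11, 0) (two consecutive terms determine the rest), the sequence is periodic with period 24.
So a_{8176} = a_{1 + ((8176-1) mod 24)} = a_{16} = 3.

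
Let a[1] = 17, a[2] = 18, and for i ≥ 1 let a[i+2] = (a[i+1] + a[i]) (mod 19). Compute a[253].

17

Computing terms: a[1] = 17; a[2] = 18; a[3] = 16; a[4] = 15; a[5] = 12; a[6] = 8; a[7] = 1; a[8] = 9; a[9] = 10; a[10] = 0; a[11] = 10; a[12] = 10; a[13] = 1; a[14] = 11; a[15] = 12; a[16] = 4; a[17] = 16; a[18] = 1; a[19] = 17; a[20] = 18.
Since (a[19], a[20]) = (a[1], a[2]) = (17, 18) (two consecutive terms determine the rest), the sequence is periodic with period 18.
(253 - 1) mod 18 = 0, so a[253] = a[1] = 17.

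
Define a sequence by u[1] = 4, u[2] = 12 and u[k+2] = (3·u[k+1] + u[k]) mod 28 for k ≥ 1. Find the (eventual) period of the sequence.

u[1] = 4, u[2] = 12, u[3] = 12, u[4] = 20, u[5] = 16, u[6] = 12, u[7] = 24, u[8] = 0, u[9] = 24, u[10] = 16, u[11] = 16, u[12] = 8, u[13] = 12, u[14] = 16, u[15] = 4, u[16] = 0, u[17] = 4, u[18] = 12.
Since (u[17], u[18]) = (u[1], u[2]) = (4, 12) (two consecutive terms determine the rest), the sequence is periodic with period 16.

16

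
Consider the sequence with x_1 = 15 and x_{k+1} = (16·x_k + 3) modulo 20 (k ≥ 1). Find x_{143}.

11

Computing terms: x_1 = 15, x_2 = 3, x_3 = 11, x_4 = 19, x_5 = 7, x_6 = 15.
The sequence repeats with period 5.
(143 - 1) mod 5 = 2, so x_{143} = x_3 = 11.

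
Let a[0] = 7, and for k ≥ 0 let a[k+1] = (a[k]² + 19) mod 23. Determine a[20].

Listing terms: a[0] = 7, a[1] = 22, a[2] = 20, a[3] = 5, a[4] = 21, a[5] = 0, a[6] = 19, a[7] = 12, a[8] = 2, a[9] = 0.
Since a[9] = a[5] = 0, the sequence is eventually periodic: after a pre-period of length 5 it cycles with period 4.
For k ≥ 5, a[k] depends only on (k - 5) mod 4. (20 - 5) mod 4 = 3, so a[20] = a[8] = 2.

2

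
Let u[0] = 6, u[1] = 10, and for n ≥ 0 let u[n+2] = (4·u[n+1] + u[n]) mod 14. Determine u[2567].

Computing terms: u[0] = 6; u[1] = 10; u[2] = 4; u[3] = 12; u[4] = 10; u[5] = 10; u[6] = 8; u[7] = 0; u[8] = 8; u[9] = 4; u[10] = 10; u[11] = 2; u[12] = 4; u[13] = 4; u[14] = 6; u[15] = 0; u[16] = 6; u[17] = 10.
The sequence repeats with period 16.
So u[2567] = u[0 + ((2567-0) mod 16)] = u[7] = 0.

0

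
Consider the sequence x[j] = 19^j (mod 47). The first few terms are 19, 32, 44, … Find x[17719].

We have x[1] = 19,  x[2] = 32,  x[3] = 44,  x[4] = 37,  x[5] = 45,  x[6] = 9,  x[7] = 30,  x[8] = 6,  x[9] = 20,  x[10] = 4,  x[11] = 29,  x[12] = 34,  x[13] = 35,  x[14] = 7,  x[15] = 39,  x[16] = 36,  x[17] = 26,  x[18] = 24,  x[19] = 33,  x[20] = 16,  x[21] = 22,  x[22] = 42,  x[23] = 46,  x[24] = 28,  x[25] = 15,  x[26] = 3,  x[27] = 10,  x[28] = 2,  x[29] = 38,  x[30] = 17,  x[31] = 41,  x[32] = 27,  x[33] = 43,  x[34] = 18,  x[35] = 13,  x[36] = 12,  x[37] = 40,  x[38] = 8,  x[39] = 11,  x[40] = 21,  x[41] = 23,  x[42] = 14,  x[43] = 31,  x[44] = 25,  x[45] = 5,  x[46] = 1,  x[47] = 19.
Since x[47] = x[1] = 19, the sequence is periodic with period 46.
So x[17719] = x[1 + ((17719-1) mod 46)] = x[9] = 20.

20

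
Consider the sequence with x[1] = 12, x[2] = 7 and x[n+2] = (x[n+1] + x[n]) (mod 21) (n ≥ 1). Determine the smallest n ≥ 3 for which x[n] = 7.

10

Computing terms: x[1] = 12, x[2] = 7, x[3] = 19, x[4] = 5, x[5] = 3, x[6] = 8, x[7] = 11, x[8] = 19, x[9] = 9, x[10] = 7, x[11] = 16, x[12] = 2, x[13] = 18, x[14] = 20, x[15] = 17, x[16] = 16, x[17] = 12, x[18] = 7.
The sequence repeats with period 16.
The value 7 first appears (with n ≥ 3) at x[10].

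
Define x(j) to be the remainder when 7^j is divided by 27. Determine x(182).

Computing terms: x(0) = 1, x(1) = 7, x(2) = 22, x(3) = 19, x(4) = 25, x(5) = 13, x(6) = 10, x(7) = 16, x(8) = 4, x(9) = 1.
The sequence repeats with period 9.
So x(182) = x(0 + ((182-0) mod 9)) = x(2) = 22.

22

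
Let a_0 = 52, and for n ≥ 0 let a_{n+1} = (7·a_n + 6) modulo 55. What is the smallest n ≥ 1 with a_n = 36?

Computing terms: a_0 = 52, a_1 = 40, a_2 = 11, a_3 = 28, a_4 = 37, a_5 = 45, a_6 = 46, a_7 = 53, a_8 = 47, a_9 = 5, a_{10} = 41, a_{11} = 18, a_{12} = 22, a_{13} = 50, a_{14} = 26, a_{15} = 23, a_{16} = 2, a_{17} = 20, a_{18} = 36, a_{19} = 38, a_{20} = 52.
Since a_{20} = a_0 = 52, the sequence is periodic with period 20.
The value 36 first appears (with n ≥ 1) at a_{18}.

18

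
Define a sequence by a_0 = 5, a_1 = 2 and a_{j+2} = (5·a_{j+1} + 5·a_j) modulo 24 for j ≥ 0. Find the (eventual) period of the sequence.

12

Listing terms: a_0 = 5,  a_1 = 2,  a_2 = 11,  a_3 = 17,  a_4 = 20,  a_5 = 17,  a_6 = 17,  a_7 = 2,  a_8 = 23,  a_9 = 5,  a_{10} = 20,  a_{11} = 5,  a_{12} = 5,  a_{13} = 2.
Since (a_{12}, a_{13}) = (a_0, a_1) = (5, 2) (two consecutive terms determine the rest), the sequence is periodic with period 12.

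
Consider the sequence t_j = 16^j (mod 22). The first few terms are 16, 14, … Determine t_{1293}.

4

We have t_1 = 16, t_2 = 14, t_3 = 4, t_4 = 20, t_5 = 12, t_6 = 16.
Since t_6 = t_1 = 16, the sequence is periodic with period 5.
So t_{1293} = t_{1 + ((1293-1) mod 5)} = t_3 = 4.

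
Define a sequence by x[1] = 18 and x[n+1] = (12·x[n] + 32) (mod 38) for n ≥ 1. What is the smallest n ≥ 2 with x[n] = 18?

Computing terms: x[1] = 18, x[2] = 20, x[3] = 6, x[4] = 28, x[5] = 26, x[6] = 2, x[7] = 18.
Since x[7] = x[1] = 18, the sequence is periodic with period 6.
The value 18 next appears (with n ≥ 2) at x[7].

7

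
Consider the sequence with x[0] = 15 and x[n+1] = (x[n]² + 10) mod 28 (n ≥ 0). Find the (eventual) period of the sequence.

x[0] = 15,  x[1] = 11,  x[2] = 19,  x[3] = 7,  x[4] = 3,  x[5] = 19.
Since x[5] = x[2] = 19, the sequence is eventually periodic: after a pre-period of length 2 it cycles with period 3.

3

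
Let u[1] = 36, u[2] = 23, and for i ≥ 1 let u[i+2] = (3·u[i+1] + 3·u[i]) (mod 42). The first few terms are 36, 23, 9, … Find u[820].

Computing terms: u[1] = 36; u[2] = 23; u[3] = 9; u[4] = 12; u[5] = 21; u[6] = 15; u[7] = 24; u[8] = 33; u[9] = 3; u[10] = 24; u[11] = 39; u[12] = 21; u[13] = 12; u[14] = 15; u[15] = 39; u[16] = 36; u[17] = 15; u[18] = 27; u[19] = 0; u[20] = 39; u[21] = 33; u[22] = 6; u[23] = 33; u[24] = 33; u[25] = 30; u[26] = 21; u[27] = 27; u[28] = 18; u[29] = 9; u[30] = 39; u[31] = 18; u[32] = 3; u[33] = 21; u[34] = 30; u[35] = 27; u[36] = 3; u[37] = 6; u[38] = 27; u[39] = 15; u[40] = 0; u[41] = 3; u[42] = 9; u[43] = 36; u[44] = 9; u[45] = 9; u[46] = 12.
Since (u[45], u[46]) = (u[3], u[4]) = (9, 12) (two consecutive terms determine the rest), the sequence is eventually periodic: after a pre-period of length 2 it cycles with period 42.
For i ≥ 3, u[i] depends only on (i - 3) mod 42. (820 - 3) mod 42 = 19, so u[820] = u[22] = 6.

6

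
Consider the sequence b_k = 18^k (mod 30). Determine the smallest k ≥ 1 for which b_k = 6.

4

Computing terms: b_0 = 1,  b_1 = 18,  b_2 = 24,  b_3 = 12,  b_4 = 6,  b_5 = 18.
Since b_5 = b_1 = 18, the sequence is eventually periodic: after a pre-period of length 1 it cycles with period 4.
The value 6 first appears (with k ≥ 1) at b_4.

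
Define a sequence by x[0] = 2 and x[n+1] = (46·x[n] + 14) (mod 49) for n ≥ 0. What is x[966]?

2

x[0] = 2; x[1] = 8; x[2] = 39; x[3] = 44; x[4] = 29; x[5] = 25; x[6] = 37; x[7] = 1; x[8] = 11; x[9] = 30; x[10] = 22; x[11] = 46; x[12] = 23; x[13] = 43; x[14] = 32; x[15] = 16; x[16] = 15; x[17] = 18; x[18] = 9; x[19] = 36; x[20] = 4; x[21] = 2.
Since x[21] = x[0] = 2, the sequence is periodic with period 21.
So x[966] = x[0 + ((966-0) mod 21)] = x[0] = 2.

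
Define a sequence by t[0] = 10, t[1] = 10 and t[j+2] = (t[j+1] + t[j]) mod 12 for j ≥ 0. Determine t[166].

Computing terms: t[0] = 10, t[1] = 10, t[2] = 8, t[3] = 6, t[4] = 2, t[5] = 8, t[6] = 10, t[7] = 6, t[8] = 4, t[9] = 10, t[10] = 2, t[11] = 0, t[12] = 2, t[13] = 2, t[14] = 4, t[15] = 6, t[16] = 10, t[17] = 4, t[18] = 2, t[19] = 6, t[20] = 8, t[21] = 2, t[22] = 10, t[23] = 0, t[24] = 10, t[25] = 10.
The sequence repeats with period 24.
(166 - 0) mod 24 = 22, so t[166] = t[22] = 10.

10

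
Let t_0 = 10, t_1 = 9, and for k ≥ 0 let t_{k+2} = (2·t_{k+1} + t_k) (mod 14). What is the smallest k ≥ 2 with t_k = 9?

t_0 = 10,  t_1 = 9,  t_2 = 0,  t_3 = 9,  t_4 = 4,  t_5 = 3,  t_6 = 10,  t_7 = 9.
The sequence repeats with period 6.
The value 9 first appears (with k ≥ 2) at t_3.

3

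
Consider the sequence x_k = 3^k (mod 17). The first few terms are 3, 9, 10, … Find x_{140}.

4

We have x_1 = 3; x_2 = 9; x_3 = 10; x_4 = 13; x_5 = 5; x_6 = 15; x_7 = 11; x_8 = 16; x_9 = 14; x_{10} = 8; x_{11} = 7; x_{12} = 4; x_{13} = 12; x_{14} = 2; x_{15} = 6; x_{16} = 1; x_{17} = 3.
The sequence repeats with period 16.
(140 - 1) mod 16 = 11, so x_{140} = x_{12} = 4.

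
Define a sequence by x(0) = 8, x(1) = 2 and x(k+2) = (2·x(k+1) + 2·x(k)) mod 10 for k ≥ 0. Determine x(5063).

8

Listing terms: x(0) = 8, x(1) = 2, x(2) = 0, x(3) = 4, x(4) = 8, x(5) = 4, x(6) = 4, x(7) = 6, x(8) = 0, x(9) = 2, x(10) = 4, x(11) = 2, x(12) = 2, x(13) = 8, x(14) = 0, x(15) = 6, x(16) = 2, x(17) = 6, x(18) = 6, x(19) = 4, x(20) = 0, x(21) = 8, x(22) = 6, x(23) = 8, x(24) = 8, x(25) = 2.
Since (x(24), x(25)) = (x(0), x(1)) = (8, 2) (two consecutive terms determine the rest), the sequence is periodic with period 24.
So x(5063) = x(0 + ((5063-0) mod 24)) = x(23) = 8.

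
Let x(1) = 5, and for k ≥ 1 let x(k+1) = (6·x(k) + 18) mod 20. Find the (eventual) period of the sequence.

Listing terms: x(1) = 5, x(2) = 8, x(3) = 6, x(4) = 14, x(5) = 2, x(6) = 10, x(7) = 18, x(8) = 6.
Since x(8) = x(3) = 6, the sequence is eventually periodic: after a pre-period of length 2 it cycles with period 5.

5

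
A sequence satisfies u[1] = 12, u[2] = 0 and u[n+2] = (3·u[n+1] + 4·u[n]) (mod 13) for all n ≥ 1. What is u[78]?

We have u[1] = 12,  u[2] = 0,  u[3] = 9,  u[4] = 1,  u[5] = 0,  u[6] = 4,  u[7] = 12,  u[8] = 0.
Since (u[7], u[8]) = (u[1], u[2]) = (12, 0) (two consecutive terms determine the rest), the sequence is periodic with period 6.
(78 - 1) mod 6 = 5, so u[78] = u[6] = 4.

4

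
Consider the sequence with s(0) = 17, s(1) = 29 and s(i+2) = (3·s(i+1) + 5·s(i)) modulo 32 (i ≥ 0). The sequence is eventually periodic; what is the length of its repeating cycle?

Computing terms: s(0) = 17, s(1) = 29, s(2) = 12, s(3) = 21, s(4) = 27, s(5) = 26, s(6) = 21, s(7) = 1, s(8) = 12, s(9) = 9, s(10) = 23, s(11) = 18, s(12) = 9, s(13) = 21, s(14) = 12, s(15) = 13, s(16) = 3, s(17) = 10, s(18) = 13, s(19) = 25, s(20) = 12, s(21) = 1, s(22) = 31, s(23) = 2, s(24) = 1, s(25) = 13, s(26) = 12, s(27) = 5, s(28) = 11, s(29) = 26, s(30) = 5, s(31) = 17, s(32) = 12, s(33) = 25, s(34) = 7, s(35) = 18, s(36) = 25, s(37) = 5, s(38) = 12, s(39) = 29, s(40) = 19, s(41) = 10, s(42) = 29, s(43) = 9, s(44) = 12, s(45) = 17, s(46) = 15, s(47) = 2, s(48) = 17, s(49) = 29.
Since (s(48), s(49)) = (s(0), s(1)) = (17, 29) (two consecutive terms determine the rest), the sequence is periodic with period 48.

48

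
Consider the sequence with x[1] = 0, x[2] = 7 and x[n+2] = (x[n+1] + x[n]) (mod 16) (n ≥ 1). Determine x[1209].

3

We have x[1] = 0; x[2] = 7; x[3] = 7; x[4] = 14; x[5] = 5; x[6] = 3; x[7] = 8; x[8] = 11; x[9] = 3; x[10] = 14; x[11] = 1; x[12] = 15; x[13] = 0; x[14] = 15; x[15] = 15; x[16] = 14; x[17] = 13; x[18] = 11; x[19] = 8; x[20] = 3; x[21] = 11; x[22] = 14; x[23] = 9; x[24] = 7; x[25] = 0; x[26] = 7.
Since (x[25], x[26]) = (x[1], x[2]) = (0, 7) (two consecutive terms determine the rest), the sequence is periodic with period 24.
(1209 - 1) mod 24 = 8, so x[1209] = x[9] = 3.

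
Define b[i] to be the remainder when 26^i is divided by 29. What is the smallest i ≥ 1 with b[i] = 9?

2

Listing terms: b[0] = 1; b[1] = 26; b[2] = 9; b[3] = 2; b[4] = 23; b[5] = 18; b[6] = 4; b[7] = 17; b[8] = 7; b[9] = 8; b[10] = 5; b[11] = 14; b[12] = 16; b[13] = 10; b[14] = 28; b[15] = 3; b[16] = 20; b[17] = 27; b[18] = 6; b[19] = 11; b[20] = 25; b[21] = 12; b[22] = 22; b[23] = 21; b[24] = 24; b[25] = 15; b[26] = 13; b[27] = 19; b[28] = 1.
Since b[28] = b[0] = 1, the sequence is periodic with period 28.
The value 9 first appears (with i ≥ 1) at b[2].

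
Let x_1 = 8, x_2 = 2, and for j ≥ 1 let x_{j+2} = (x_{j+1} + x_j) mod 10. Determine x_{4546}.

4

Computing terms: x_1 = 8, x_2 = 2, x_3 = 0, x_4 = 2, x_5 = 2, x_6 = 4, x_7 = 6, x_8 = 0, x_9 = 6, x_{10} = 6, x_{11} = 2, x_{12} = 8, x_{13} = 0, x_{14} = 8, x_{15} = 8, x_{16} = 6, x_{17} = 4, x_{18} = 0, x_{19} = 4, x_{20} = 4, x_{21} = 8, x_{22} = 2.
The sequence repeats with period 20.
(4546 - 1) mod 20 = 5, so x_{4546} = x_6 = 4.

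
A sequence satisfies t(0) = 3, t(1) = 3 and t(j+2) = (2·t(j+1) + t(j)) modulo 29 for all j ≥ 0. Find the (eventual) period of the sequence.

We have t(0) = 3; t(1) = 3; t(2) = 9; t(3) = 21; t(4) = 22; t(5) = 7; t(6) = 7; t(7) = 21; t(8) = 20; t(9) = 3; t(10) = 26; t(11) = 26; t(12) = 20; t(13) = 8; t(14) = 7; t(15) = 22; t(16) = 22; t(17) = 8; t(18) = 9; t(19) = 26; t(20) = 3; t(21) = 3.
Since (t(20), t(21)) = (t(0), t(1)) = (3, 3) (two consecutive terms determine the rest), the sequence is periodic with period 20.

20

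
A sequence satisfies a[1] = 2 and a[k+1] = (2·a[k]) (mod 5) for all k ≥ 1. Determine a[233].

2

a[1] = 2, a[2] = 4, a[3] = 3, a[4] = 1, a[5] = 2.
Since a[5] = a[1] = 2, the sequence is periodic with period 4.
(233 - 1) mod 4 = 0, so a[233] = a[1] = 2.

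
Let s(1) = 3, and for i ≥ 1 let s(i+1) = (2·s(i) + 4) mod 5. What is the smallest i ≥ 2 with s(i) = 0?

2

We have s(1) = 3,  s(2) = 0,  s(3) = 4,  s(4) = 2,  s(5) = 3.
The sequence repeats with period 4.
The value 0 first appears (with i ≥ 2) at s(2).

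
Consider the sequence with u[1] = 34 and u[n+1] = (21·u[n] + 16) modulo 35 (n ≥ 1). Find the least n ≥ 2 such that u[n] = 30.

2

Computing terms: u[1] = 34,  u[2] = 30,  u[3] = 16,  u[4] = 2,  u[5] = 23,  u[6] = 9,  u[7] = 30.
Since u[7] = u[2] = 30, the sequence is eventually periodic: after a pre-period of length 1 it cycles with period 5.
The value 30 first appears (with n ≥ 2) at u[2].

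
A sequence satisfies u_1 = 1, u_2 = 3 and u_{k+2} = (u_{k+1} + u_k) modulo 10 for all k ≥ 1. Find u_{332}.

7

Listing terms: u_1 = 1; u_2 = 3; u_3 = 4; u_4 = 7; u_5 = 1; u_6 = 8; u_7 = 9; u_8 = 7; u_9 = 6; u_{10} = 3; u_{11} = 9; u_{12} = 2; u_{13} = 1; u_{14} = 3.
Since (u_{13}, u_{14}) = (u_1, u_2) = (1, 3) (two consecutive terms determine the rest), the sequence is periodic with period 12.
So u_{332} = u_{1 + ((332-1) mod 12)} = u_8 = 7.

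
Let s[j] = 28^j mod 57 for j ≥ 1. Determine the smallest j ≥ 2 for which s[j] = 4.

7

We have s[1] = 28, s[2] = 43, s[3] = 7, s[4] = 25, s[5] = 16, s[6] = 49, s[7] = 4, s[8] = 55, s[9] = 1, s[10] = 28.
Since s[10] = s[1] = 28, the sequence is periodic with period 9.
The value 4 first appears (with j ≥ 2) at s[7].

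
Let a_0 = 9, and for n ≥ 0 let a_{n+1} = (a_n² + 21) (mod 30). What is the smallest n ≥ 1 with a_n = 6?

Computing terms: a_0 = 9; a_1 = 12; a_2 = 15; a_3 = 6; a_4 = 27; a_5 = 0; a_6 = 21; a_7 = 12.
Since a_7 = a_1 = 12, the sequence is eventually periodic: after a pre-period of length 1 it cycles with period 6.
The value 6 first appears (with n ≥ 1) at a_3.

3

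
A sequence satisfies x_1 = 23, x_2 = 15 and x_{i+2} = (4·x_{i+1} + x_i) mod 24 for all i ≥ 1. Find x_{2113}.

23

We have x_1 = 23; x_2 = 15; x_3 = 11; x_4 = 11; x_5 = 7; x_6 = 15; x_7 = 19; x_8 = 19; x_9 = 23; x_{10} = 15.
The sequence repeats with period 8.
So x_{2113} = x_{1 + ((2113-1) mod 8)} = x_1 = 23.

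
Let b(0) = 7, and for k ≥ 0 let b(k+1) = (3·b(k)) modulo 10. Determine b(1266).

b(0) = 7; b(1) = 1; b(2) = 3; b(3) = 9; b(4) = 7.
The sequence repeats with period 4.
So b(1266) = b(0 + ((1266-0) mod 4)) = b(2) = 3.

3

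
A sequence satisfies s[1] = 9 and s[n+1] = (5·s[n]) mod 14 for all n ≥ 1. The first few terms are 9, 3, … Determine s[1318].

Computing terms: s[1] = 9; s[2] = 3; s[3] = 1; s[4] = 5; s[5] = 11; s[6] = 13; s[7] = 9.
The sequence repeats with period 6.
(1318 - 1) mod 6 = 3, so s[1318] = s[4] = 5.

5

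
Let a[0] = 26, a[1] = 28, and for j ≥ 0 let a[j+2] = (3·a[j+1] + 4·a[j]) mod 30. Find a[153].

a[0] = 26; a[1] = 28; a[2] = 8; a[3] = 16; a[4] = 20; a[5] = 4; a[6] = 2; a[7] = 22; a[8] = 14; a[9] = 10; a[10] = 26; a[11] = 28.
The sequence repeats with period 10.
So a[153] = a[0 + ((153-0) mod 10)] = a[3] = 16.

16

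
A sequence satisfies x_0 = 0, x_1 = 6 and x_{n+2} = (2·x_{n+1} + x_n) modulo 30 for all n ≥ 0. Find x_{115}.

24

We have x_0 = 0,  x_1 = 6,  x_2 = 12,  x_3 = 0,  x_4 = 12,  x_5 = 24,  x_6 = 0,  x_7 = 24,  x_8 = 18,  x_9 = 0,  x_{10} = 18,  x_{11} = 6,  x_{12} = 0,  x_{13} = 6.
Since (x_{12}, x_{13}) = (x_0, x_1) = (0, 6) (two consecutive terms determine the rest), the sequence is periodic with period 12.
(115 - 0) mod 12 = 7, so x_{115} = x_7 = 24.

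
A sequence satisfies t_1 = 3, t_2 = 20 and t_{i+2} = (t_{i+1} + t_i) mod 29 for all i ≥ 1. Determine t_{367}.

We have t_1 = 3,  t_2 = 20,  t_3 = 23,  t_4 = 14,  t_5 = 8,  t_6 = 22,  t_7 = 1,  t_8 = 23,  t_9 = 24,  t_{10} = 18,  t_{11} = 13,  t_{12} = 2,  t_{13} = 15,  t_{14} = 17,  t_{15} = 3,  t_{16} = 20.
Since (t_{15}, t_{16}) = (t_1, t_2) = (3, 20) (two consecutive terms determine the rest), the sequence is periodic with period 14.
So t_{367} = t_{1 + ((367-1) mod 14)} = t_3 = 23.

23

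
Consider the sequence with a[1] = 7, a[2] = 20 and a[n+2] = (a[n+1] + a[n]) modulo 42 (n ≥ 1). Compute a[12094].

Computing terms: a[1] = 7,  a[2] = 20,  a[3] = 27,  a[4] = 5,  a[5] = 32,  a[6] = 37,  a[7] = 27,  a[8] = 22,  a[9] = 7,  a[10] = 29,  a[11] = 36,  a[12] = 23,  a[13] = 17,  a[14] = 40,  a[15] = 15,  a[16] = 13,  a[17] = 28,  a[18] = 41,  a[19] = 27,  a[20] = 26,  a[21] = 11,  a[22] = 37,  a[23] = 6,  a[24] = 1,  a[25] = 7,  a[26] = 8,  a[27] = 15,  a[28] = 23,  a[29] = 38,  a[30] = 19,  a[31] = 15,  a[32] = 34,  a[33] = 7,  a[34] = 41,  a[35] = 6,  a[36] = 5,  a[37] = 11,  a[38] = 16,  a[39] = 27,  a[40] = 1,  a[41] = 28,  a[42] = 29,  a[43] = 15,  a[44] = 2,  a[45] = 17,  a[46] = 19,  a[47] = 36,  a[48] = 13,  a[49] = 7,  a[50] = 20.
Since (a[49], a[50]) = (a[1], a[2]) = (7, 20) (two consecutive terms determine the rest), the sequence is periodic with period 48.
(12094 - 1) mod 48 = 45, so a[12094] = a[46] = 19.

19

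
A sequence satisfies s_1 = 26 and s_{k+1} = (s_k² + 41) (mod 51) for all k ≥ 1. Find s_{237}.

Computing terms: s_1 = 26; s_2 = 3; s_3 = 50; s_4 = 42; s_5 = 20; s_6 = 33; s_7 = 8; s_8 = 3.
Since s_8 = s_2 = 3, the sequence is eventually periodic: after a pre-period of length 1 it cycles with period 6.
For k ≥ 2, s_k depends only on (k - 2) mod 6. (237 - 2) mod 6 = 1, so s_{237} = s_3 = 50.

50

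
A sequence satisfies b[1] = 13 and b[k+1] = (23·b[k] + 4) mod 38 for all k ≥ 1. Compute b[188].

15

Computing terms: b[1] = 13,  b[2] = 37,  b[3] = 19,  b[4] = 23,  b[5] = 1,  b[6] = 27,  b[7] = 17,  b[8] = 15,  b[9] = 7,  b[10] = 13.
The sequence repeats with period 9.
So b[188] = b[1 + ((188-1) mod 9)] = b[8] = 15.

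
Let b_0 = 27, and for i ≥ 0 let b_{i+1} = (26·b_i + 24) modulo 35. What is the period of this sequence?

b_0 = 27; b_1 = 26; b_2 = 0; b_3 = 24; b_4 = 18; b_5 = 2; b_6 = 6; b_7 = 5; b_8 = 14; b_9 = 3; b_{10} = 32; b_{11} = 16; b_{12} = 20; b_{13} = 19; b_{14} = 28; b_{15} = 17; b_{16} = 11; b_{17} = 30; b_{18} = 34; b_{19} = 33; b_{20} = 7; b_{21} = 31; b_{22} = 25; b_{23} = 9; b_{24} = 13; b_{25} = 12; b_{26} = 21; b_{27} = 10; b_{28} = 4; b_{29} = 23; b_{30} = 27.
Since b_{30} = b_0 = 27, the sequence is periodic with period 30.

30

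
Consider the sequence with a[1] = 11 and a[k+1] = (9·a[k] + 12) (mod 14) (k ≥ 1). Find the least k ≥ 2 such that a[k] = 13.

2

a[1] = 11,  a[2] = 13,  a[3] = 3,  a[4] = 11.
Since a[4] = a[1] = 11, the sequence is periodic with period 3.
The value 13 first appears (with k ≥ 2) at a[2].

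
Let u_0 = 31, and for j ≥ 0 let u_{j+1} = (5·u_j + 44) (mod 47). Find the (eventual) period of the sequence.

46

Computing terms: u_0 = 31, u_1 = 11, u_2 = 5, u_3 = 22, u_4 = 13, u_5 = 15, u_6 = 25, u_7 = 28, u_8 = 43, u_9 = 24, u_{10} = 23, u_{11} = 18, u_{12} = 40, u_{13} = 9, u_{14} = 42, u_{15} = 19, u_{16} = 45, u_{17} = 34, u_{18} = 26, u_{19} = 33, u_{20} = 21, u_{21} = 8, u_{22} = 37, u_{23} = 41, u_{24} = 14, u_{25} = 20, u_{26} = 3, u_{27} = 12, u_{28} = 10, u_{29} = 0, u_{30} = 44, u_{31} = 29, u_{32} = 1, u_{33} = 2, u_{34} = 7, u_{35} = 32, u_{36} = 16, u_{37} = 30, u_{38} = 6, u_{39} = 27, u_{40} = 38, u_{41} = 46, u_{42} = 39, u_{43} = 4, u_{44} = 17, u_{45} = 35, u_{46} = 31.
The sequence repeats with period 46.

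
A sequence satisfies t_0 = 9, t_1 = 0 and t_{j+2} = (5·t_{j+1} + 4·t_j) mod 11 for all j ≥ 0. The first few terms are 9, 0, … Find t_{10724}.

Computing terms: t_0 = 9; t_1 = 0; t_2 = 3; t_3 = 4; t_4 = 10; t_5 = 0; t_6 = 7; t_7 = 2; t_8 = 5; t_9 = 0; t_{10} = 9; t_{11} = 1; t_{12} = 8; t_{13} = 0; t_{14} = 10; t_{15} = 6; t_{16} = 4; t_{17} = 0; t_{18} = 5; t_{19} = 3; t_{20} = 2; t_{21} = 0; t_{22} = 8; t_{23} = 7; t_{24} = 1; t_{25} = 0; t_{26} = 4; t_{27} = 9; t_{28} = 6; t_{29} = 0; t_{30} = 2; t_{31} = 10; t_{32} = 3; t_{33} = 0; t_{34} = 1; t_{35} = 5; t_{36} = 7; t_{37} = 0; t_{38} = 6; t_{39} = 8; t_{40} = 9; t_{41} = 0.
The sequence repeats with period 40.
So t_{10724} = t_{0 + ((10724-0) mod 40)} = t_4 = 10.

10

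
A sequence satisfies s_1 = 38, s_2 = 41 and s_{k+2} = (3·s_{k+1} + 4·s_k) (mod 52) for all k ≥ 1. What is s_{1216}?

s_1 = 38, s_2 = 41, s_3 = 15, s_4 = 1, s_5 = 11, s_6 = 37, s_7 = 51, s_8 = 41, s_9 = 15.
Since (s_8, s_9) = (s_2, s_3) = (41, 15) (two consecutive terms determine the rest), the sequence is eventually periodic: after a pre-period of length 1 it cycles with period 6.
For k ≥ 2, s_k depends only on (k - 2) mod 6. (1216 - 2) mod 6 = 2, so s_{1216} = s_4 = 1.

1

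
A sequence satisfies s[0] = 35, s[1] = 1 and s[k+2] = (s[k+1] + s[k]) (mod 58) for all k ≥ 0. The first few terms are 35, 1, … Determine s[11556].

Computing terms: s[0] = 35,  s[1] = 1,  s[2] = 36,  s[3] = 37,  s[4] = 15,  s[5] = 52,  s[6] = 9,  s[7] = 3,  s[8] = 12,  s[9] = 15,  s[10] = 27,  s[11] = 42,  s[12] = 11,  s[13] = 53,  s[14] = 6,  s[15] = 1,  s[16] = 7,  s[17] = 8,  s[18] = 15,  s[19] = 23,  s[20] = 38,  s[21] = 3,  s[22] = 41,  s[23] = 44,  s[24] = 27,  s[25] = 13,  s[26] = 40,  s[27] = 53,  s[28] = 35,  s[29] = 30,  s[30] = 7,  s[31] = 37,  s[32] = 44,  s[33] = 23,  s[34] = 9,  s[35] = 32,  s[36] = 41,  s[37] = 15,  s[38] = 56,  s[39] = 13,  s[40] = 11,  s[41] = 24,  s[42] = 35,  s[43] = 1.
The sequence repeats with period 42.
(11556 - 0) mod 42 = 6, so s[11556] = s[6] = 9.

9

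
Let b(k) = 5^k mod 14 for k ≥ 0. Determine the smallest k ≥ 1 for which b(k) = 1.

b(0) = 1, b(1) = 5, b(2) = 11, b(3) = 13, b(4) = 9, b(5) = 3, b(6) = 1.
The sequence repeats with period 6.
The value 1 next appears (with k ≥ 1) at b(6).

6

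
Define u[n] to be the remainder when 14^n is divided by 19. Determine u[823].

We have u[1] = 14, u[2] = 6, u[3] = 8, u[4] = 17, u[5] = 10, u[6] = 7, u[7] = 3, u[8] = 4, u[9] = 18, u[10] = 5, u[11] = 13, u[12] = 11, u[13] = 2, u[14] = 9, u[15] = 12, u[16] = 16, u[17] = 15, u[18] = 1, u[19] = 14.
Since u[19] = u[1] = 14, the sequence is periodic with period 18.
So u[823] = u[1 + ((823-1) mod 18)] = u[13] = 2.

2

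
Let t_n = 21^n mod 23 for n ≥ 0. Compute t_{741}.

t_0 = 1,  t_1 = 21,  t_2 = 4,  t_3 = 15,  t_4 = 16,  t_5 = 14,  t_6 = 18,  t_7 = 10,  t_8 = 3,  t_9 = 17,  t_{10} = 12,  t_{11} = 22,  t_{12} = 2,  t_{13} = 19,  t_{14} = 8,  t_{15} = 7,  t_{16} = 9,  t_{17} = 5,  t_{18} = 13,  t_{19} = 20,  t_{20} = 6,  t_{21} = 11,  t_{22} = 1.
The sequence repeats with period 22.
So t_{741} = t_{0 + ((741-0) mod 22)} = t_{15} = 7.

7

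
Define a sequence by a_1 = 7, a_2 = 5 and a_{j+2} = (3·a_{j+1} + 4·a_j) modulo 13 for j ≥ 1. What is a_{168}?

9

Listing terms: a_1 = 7; a_2 = 5; a_3 = 4; a_4 = 6; a_5 = 8; a_6 = 9; a_7 = 7; a_8 = 5.
Since (a_7, a_8) = (a_1, a_2) = (7, 5) (two consecutive terms determine the rest), the sequence is periodic with period 6.
So a_{168} = a_{1 + ((168-1) mod 6)} = a_6 = 9.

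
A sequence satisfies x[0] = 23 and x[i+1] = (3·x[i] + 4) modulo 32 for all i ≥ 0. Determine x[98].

Listing terms: x[0] = 23, x[1] = 9, x[2] = 31, x[3] = 1, x[4] = 7, x[5] = 25, x[6] = 15, x[7] = 17, x[8] = 23.
Since x[8] = x[0] = 23, the sequence is periodic with period 8.
So x[98] = x[0 + ((98-0) mod 8)] = x[2] = 31.

31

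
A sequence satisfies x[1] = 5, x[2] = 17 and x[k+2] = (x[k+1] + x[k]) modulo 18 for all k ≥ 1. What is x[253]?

13

Listing terms: x[1] = 5, x[2] = 17, x[3] = 4, x[4] = 3, x[5] = 7, x[6] = 10, x[7] = 17, x[8] = 9, x[9] = 8, x[10] = 17, x[11] = 7, x[12] = 6, x[13] = 13, x[14] = 1, x[15] = 14, x[16] = 15, x[17] = 11, x[18] = 8, x[19] = 1, x[20] = 9, x[21] = 10, x[22] = 1, x[23] = 11, x[24] = 12, x[25] = 5, x[26] = 17.
The sequence repeats with period 24.
So x[253] = x[1 + ((253-1) mod 24)] = x[13] = 13.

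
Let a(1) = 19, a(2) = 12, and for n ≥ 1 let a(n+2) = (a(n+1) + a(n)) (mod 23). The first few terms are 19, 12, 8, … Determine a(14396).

Computing terms: a(1) = 19; a(2) = 12; a(3) = 8; a(4) = 20; a(5) = 5; a(6) = 2; a(7) = 7; a(8) = 9; a(9) = 16; a(10) = 2; a(11) = 18; a(12) = 20; a(13) = 15; a(14) = 12; a(15) = 4; a(16) = 16; a(17) = 20; a(18) = 13; a(19) = 10; a(20) = 0; a(21) = 10; a(22) = 10; a(23) = 20; a(24) = 7; a(25) = 4; a(26) = 11; a(27) = 15; a(28) = 3; a(29) = 18; a(30) = 21; a(31) = 16; a(32) = 14; a(33) = 7; a(34) = 21; a(35) = 5; a(36) = 3; a(37) = 8; a(38) = 11; a(39) = 19; a(40) = 7; a(41) = 3; a(42) = 10; a(43) = 13; a(44) = 0; a(45) = 13; a(46) = 13; a(47) = 3; a(48) = 16; a(49) = 19; a(50) = 12.
The sequence repeats with period 48.
So a(14396) = a(1 + ((14396-1) mod 48)) = a(44) = 0.

0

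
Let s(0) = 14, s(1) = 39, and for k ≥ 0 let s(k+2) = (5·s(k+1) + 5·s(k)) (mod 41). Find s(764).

28

Listing terms: s(0) = 14, s(1) = 39, s(2) = 19, s(3) = 3, s(4) = 28, s(5) = 32, s(6) = 13, s(7) = 20, s(8) = 1, s(9) = 23, s(10) = 38, s(11) = 18, s(12) = 34, s(13) = 14, s(14) = 35, s(15) = 40, s(16) = 6, s(17) = 25, s(18) = 32, s(19) = 39, s(20) = 27, s(21) = 2, s(22) = 22, s(23) = 38, s(24) = 13, s(25) = 9, s(26) = 28, s(27) = 21, s(28) = 40, s(29) = 18, s(30) = 3, s(31) = 23, s(32) = 7, s(33) = 27, s(34) = 6, s(35) = 1, s(36) = 35, s(37) = 16, s(38) = 9, s(39) = 2, s(40) = 14, s(41) = 39.
The sequence repeats with period 40.
So s(764) = s(0 + ((764-0) mod 40)) = s(4) = 28.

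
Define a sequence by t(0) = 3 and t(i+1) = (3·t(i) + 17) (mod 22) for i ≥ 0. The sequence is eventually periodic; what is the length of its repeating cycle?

t(0) = 3; t(1) = 4; t(2) = 7; t(3) = 16; t(4) = 21; t(5) = 14; t(6) = 15; t(7) = 18; t(8) = 5; t(9) = 10; t(10) = 3.
The sequence repeats with period 10.

10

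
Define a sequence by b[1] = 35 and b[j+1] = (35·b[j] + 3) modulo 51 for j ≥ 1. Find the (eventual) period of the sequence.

Computing terms: b[1] = 35, b[2] = 4, b[3] = 41, b[4] = 10, b[5] = 47, b[6] = 16, b[7] = 2, b[8] = 22, b[9] = 8, b[10] = 28, b[11] = 14, b[12] = 34, b[13] = 20, b[14] = 40, b[15] = 26, b[16] = 46, b[17] = 32, b[18] = 1, b[19] = 38, b[20] = 7, b[21] = 44, b[22] = 13, b[23] = 50, b[24] = 19, b[25] = 5, b[26] = 25, b[27] = 11, b[28] = 31, b[29] = 17, b[30] = 37, b[31] = 23, b[32] = 43, b[33] = 29, b[34] = 49, b[35] = 35.
The sequence repeats with period 34.

34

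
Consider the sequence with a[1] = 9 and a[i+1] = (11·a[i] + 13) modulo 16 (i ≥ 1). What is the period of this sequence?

a[1] = 9,  a[2] = 0,  a[3] = 13,  a[4] = 12,  a[5] = 1,  a[6] = 8,  a[7] = 5,  a[8] = 4,  a[9] = 9.
Since a[9] = a[1] = 9, the sequence is periodic with period 8.

8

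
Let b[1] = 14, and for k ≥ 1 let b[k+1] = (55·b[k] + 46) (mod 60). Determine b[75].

46

Listing terms: b[1] = 14; b[2] = 36; b[3] = 46; b[4] = 56; b[5] = 6; b[6] = 16; b[7] = 26; b[8] = 36.
Since b[8] = b[2] = 36, the sequence is eventually periodic: after a pre-period of length 1 it cycles with period 6.
For k ≥ 2, b[k] depends only on (k - 2) mod 6. (75 - 2) mod 6 = 1, so b[75] = b[3] = 46.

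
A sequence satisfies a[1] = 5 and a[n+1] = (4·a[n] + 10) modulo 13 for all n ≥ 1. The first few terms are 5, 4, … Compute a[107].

Computing terms: a[1] = 5; a[2] = 4; a[3] = 0; a[4] = 10; a[5] = 11; a[6] = 2; a[7] = 5.
Since a[7] = a[1] = 5, the sequence is periodic with period 6.
(107 - 1) mod 6 = 4, so a[107] = a[5] = 11.

11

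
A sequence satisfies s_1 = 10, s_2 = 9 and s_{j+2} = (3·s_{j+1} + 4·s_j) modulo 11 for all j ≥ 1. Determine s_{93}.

1

Computing terms: s_1 = 10,  s_2 = 9,  s_3 = 1,  s_4 = 6,  s_5 = 0,  s_6 = 2,  s_7 = 6,  s_8 = 4,  s_9 = 3,  s_{10} = 3,  s_{11} = 10,  s_{12} = 9.
Since (s_{11}, s_{12}) = (s_1, s_2) = (10, 9) (two consecutive terms determine the rest), the sequence is periodic with period 10.
So s_{93} = s_{1 + ((93-1) mod 10)} = s_3 = 1.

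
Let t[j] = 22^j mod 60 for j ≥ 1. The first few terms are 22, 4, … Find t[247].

28

t[1] = 22,  t[2] = 4,  t[3] = 28,  t[4] = 16,  t[5] = 52,  t[6] = 4.
Since t[6] = t[2] = 4, the sequence is eventually periodic: after a pre-period of length 1 it cycles with period 4.
For j ≥ 2, t[j] depends only on (j - 2) mod 4. (247 - 2) mod 4 = 1, so t[247] = t[3] = 28.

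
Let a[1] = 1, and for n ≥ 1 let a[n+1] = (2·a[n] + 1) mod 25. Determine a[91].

22

Listing terms: a[1] = 1, a[2] = 3, a[3] = 7, a[4] = 15, a[5] = 6, a[6] = 13, a[7] = 2, a[8] = 5, a[9] = 11, a[10] = 23, a[11] = 22, a[12] = 20, a[13] = 16, a[14] = 8, a[15] = 17, a[16] = 10, a[17] = 21, a[18] = 18, a[19] = 12, a[20] = 0, a[21] = 1.
The sequence repeats with period 20.
(91 - 1) mod 20 = 10, so a[91] = a[11] = 22.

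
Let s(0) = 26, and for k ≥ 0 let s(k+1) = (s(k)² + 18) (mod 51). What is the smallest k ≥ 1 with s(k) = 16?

Listing terms: s(0) = 26, s(1) = 31, s(2) = 10, s(3) = 16, s(4) = 19, s(5) = 22, s(6) = 43, s(7) = 31.
Since s(7) = s(1) = 31, the sequence is eventually periodic: after a pre-period of length 1 it cycles with period 6.
The value 16 first appears (with k ≥ 1) at s(3).

3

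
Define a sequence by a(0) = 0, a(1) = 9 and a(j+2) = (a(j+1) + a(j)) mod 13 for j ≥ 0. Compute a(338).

9

We have a(0) = 0,  a(1) = 9,  a(2) = 9,  a(3) = 5,  a(4) = 1,  a(5) = 6,  a(6) = 7,  a(7) = 0,  a(8) = 7,  a(9) = 7,  a(10) = 1,  a(11) = 8,  a(12) = 9,  a(13) = 4,  a(14) = 0,  a(15) = 4,  a(16) = 4,  a(17) = 8,  a(18) = 12,  a(19) = 7,  a(20) = 6,  a(21) = 0,  a(22) = 6,  a(23) = 6,  a(24) = 12,  a(25) = 5,  a(26) = 4,  a(27) = 9,  a(28) = 0,  a(29) = 9.
Since (a(28), a(29)) = (a(0), a(1)) = (0, 9) (two consecutive terms determine the rest), the sequence is periodic with period 28.
So a(338) = a(0 + ((338-0) mod 28)) = a(2) = 9.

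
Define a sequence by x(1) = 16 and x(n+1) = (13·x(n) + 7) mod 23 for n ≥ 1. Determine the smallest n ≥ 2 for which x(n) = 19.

We have x(1) = 16, x(2) = 8, x(3) = 19, x(4) = 1, x(5) = 20, x(6) = 14, x(7) = 5, x(8) = 3, x(9) = 0, x(10) = 7, x(11) = 6, x(12) = 16.
Since x(12) = x(1) = 16, the sequence is periodic with period 11.
The value 19 first appears (with n ≥ 2) at x(3).

3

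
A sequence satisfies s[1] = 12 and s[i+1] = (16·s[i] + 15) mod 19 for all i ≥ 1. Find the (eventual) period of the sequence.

9

s[1] = 12; s[2] = 17; s[3] = 2; s[4] = 9; s[5] = 7; s[6] = 13; s[7] = 14; s[8] = 11; s[9] = 1; s[10] = 12.
The sequence repeats with period 9.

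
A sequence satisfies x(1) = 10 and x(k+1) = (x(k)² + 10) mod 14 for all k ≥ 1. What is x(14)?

Computing terms: x(1) = 10,  x(2) = 12,  x(3) = 0,  x(4) = 10.
The sequence repeats with period 3.
(14 - 1) mod 3 = 1, so x(14) = x(2) = 12.

12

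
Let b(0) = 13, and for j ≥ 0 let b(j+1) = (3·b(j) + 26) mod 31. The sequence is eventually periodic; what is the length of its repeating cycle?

Computing terms: b(0) = 13, b(1) = 3, b(2) = 4, b(3) = 7, b(4) = 16, b(5) = 12, b(6) = 0, b(7) = 26, b(8) = 11, b(9) = 28, b(10) = 17, b(11) = 15, b(12) = 9, b(13) = 22, b(14) = 30, b(15) = 23, b(16) = 2, b(17) = 1, b(18) = 29, b(19) = 20, b(20) = 24, b(21) = 5, b(22) = 10, b(23) = 25, b(24) = 8, b(25) = 19, b(26) = 21, b(27) = 27, b(28) = 14, b(29) = 6, b(30) = 13.
Since b(30) = b(0) = 13, the sequence is periodic with period 30.

30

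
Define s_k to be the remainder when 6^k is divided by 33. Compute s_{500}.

12

Listing terms: s_1 = 6,  s_2 = 3,  s_3 = 18,  s_4 = 9,  s_5 = 21,  s_6 = 27,  s_7 = 30,  s_8 = 15,  s_9 = 24,  s_{10} = 12,  s_{11} = 6.
The sequence repeats with period 10.
(500 - 1) mod 10 = 9, so s_{500} = s_{10} = 12.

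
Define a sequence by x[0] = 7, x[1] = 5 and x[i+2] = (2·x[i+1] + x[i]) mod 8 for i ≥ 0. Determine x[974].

1

We have x[0] = 7, x[1] = 5, x[2] = 1, x[3] = 7, x[4] = 7, x[5] = 5.
Since (x[4], x[5]) = (x[0], x[1]) = (7, 5) (two consecutive terms determine the rest), the sequence is periodic with period 4.
So x[974] = x[0 + ((974-0) mod 4)] = x[2] = 1.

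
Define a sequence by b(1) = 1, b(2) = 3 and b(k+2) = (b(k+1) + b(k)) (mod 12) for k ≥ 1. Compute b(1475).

Listing terms: b(1) = 1; b(2) = 3; b(3) = 4; b(4) = 7; b(5) = 11; b(6) = 6; b(7) = 5; b(8) = 11; b(9) = 4; b(10) = 3; b(11) = 7; b(12) = 10; b(13) = 5; b(14) = 3; b(15) = 8; b(16) = 11; b(17) = 7; b(18) = 6; b(19) = 1; b(20) = 7; b(21) = 8; b(22) = 3; b(23) = 11; b(24) = 2; b(25) = 1; b(26) = 3.
The sequence repeats with period 24.
(1475 - 1) mod 24 = 10, so b(1475) = b(11) = 7.

7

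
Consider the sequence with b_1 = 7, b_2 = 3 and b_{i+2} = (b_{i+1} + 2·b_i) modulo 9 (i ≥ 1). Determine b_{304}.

Computing terms: b_1 = 7, b_2 = 3, b_3 = 8, b_4 = 5, b_5 = 3, b_6 = 4, b_7 = 1, b_8 = 0, b_9 = 2, b_{10} = 2, b_{11} = 6, b_{12} = 1, b_{13} = 4, b_{14} = 6, b_{15} = 5, b_{16} = 8, b_{17} = 0, b_{18} = 7, b_{19} = 7, b_{20} = 3.
The sequence repeats with period 18.
(304 - 1) mod 18 = 15, so b_{304} = b_{16} = 8.

8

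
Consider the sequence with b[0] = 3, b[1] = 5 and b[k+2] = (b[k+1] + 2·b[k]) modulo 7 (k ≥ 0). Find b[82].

Computing terms: b[0] = 3; b[1] = 5; b[2] = 4; b[3] = 0; b[4] = 1; b[5] = 1; b[6] = 3; b[7] = 5.
The sequence repeats with period 6.
So b[82] = b[0 + ((82-0) mod 6)] = b[4] = 1.

1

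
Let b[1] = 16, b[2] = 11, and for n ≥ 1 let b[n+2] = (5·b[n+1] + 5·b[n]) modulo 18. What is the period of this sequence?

b[1] = 16, b[2] = 11, b[3] = 9, b[4] = 10, b[5] = 5, b[6] = 3, b[7] = 4, b[8] = 17, b[9] = 15, b[10] = 16, b[11] = 11.
Since (b[10], b[11]) = (b[1], b[2]) = (16, 11) (two consecutive terms determine the rest), the sequence is periodic with period 9.

9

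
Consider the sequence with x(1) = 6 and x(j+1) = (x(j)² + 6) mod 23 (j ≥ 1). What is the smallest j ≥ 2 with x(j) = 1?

8

Computing terms: x(1) = 6; x(2) = 19; x(3) = 22; x(4) = 7; x(5) = 9; x(6) = 18; x(7) = 8; x(8) = 1; x(9) = 7.
Since x(9) = x(4) = 7, the sequence is eventually periodic: after a pre-period of length 3 it cycles with period 5.
The value 1 first appears (with j ≥ 2) at x(8).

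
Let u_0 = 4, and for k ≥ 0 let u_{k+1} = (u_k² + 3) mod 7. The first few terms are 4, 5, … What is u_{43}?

5

u_0 = 4,  u_1 = 5,  u_2 = 0,  u_3 = 3,  u_4 = 5.
Since u_4 = u_1 = 5, the sequence is eventually periodic: after a pre-period of length 1 it cycles with period 3.
For k ≥ 1, u_k depends only on (k - 1) mod 3. (43 - 1) mod 3 = 0, so u_{43} = u_1 = 5.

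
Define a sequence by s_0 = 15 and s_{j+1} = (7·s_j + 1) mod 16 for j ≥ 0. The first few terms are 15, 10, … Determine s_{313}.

Computing terms: s_0 = 15; s_1 = 10; s_2 = 7; s_3 = 2; s_4 = 15.
Since s_4 = s_0 = 15, the sequence is periodic with period 4.
So s_{313} = s_{0 + ((313-0) mod 4)} = s_1 = 10.

10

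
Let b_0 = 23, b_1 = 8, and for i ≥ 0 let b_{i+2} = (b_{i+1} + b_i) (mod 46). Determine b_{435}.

Computing terms: b_0 = 23; b_1 = 8; b_2 = 31; b_3 = 39; b_4 = 24; b_5 = 17; b_6 = 41; b_7 = 12; b_8 = 7; b_9 = 19; b_{10} = 26; b_{11} = 45; b_{12} = 25; b_{13} = 24; b_{14} = 3; b_{15} = 27; b_{16} = 30; b_{17} = 11; b_{18} = 41; b_{19} = 6; b_{20} = 1; b_{21} = 7; b_{22} = 8; b_{23} = 15; b_{24} = 23; b_{25} = 38; b_{26} = 15; b_{27} = 7; b_{28} = 22; b_{29} = 29; b_{30} = 5; b_{31} = 34; b_{32} = 39; b_{33} = 27; b_{34} = 20; b_{35} = 1; b_{36} = 21; b_{37} = 22; b_{38} = 43; b_{39} = 19; b_{40} = 16; b_{41} = 35; b_{42} = 5; b_{43} = 40; b_{44} = 45; b_{45} = 39; b_{46} = 38; b_{47} = 31; b_{48} = 23; b_{49} = 8.
Since (b_{48}, b_{49}) = (b_0, b_1) = (23, 8) (two consecutive terms determine the rest), the sequence is periodic with period 48.
(435 - 0) mod 48 = 3, so b_{435} = b_3 = 39.

39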